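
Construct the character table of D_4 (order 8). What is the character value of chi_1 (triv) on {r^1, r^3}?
Conjugacy classes: {e} of size 1, {r^2} of size 1, {r^1, r^3} of size 2, {s, sr^2, ...} of size 2, {sr, sr^3, ...} of size 2.
Character table:
  irrep \ class              {e} (size 1)  {r^2} (size 1)  {r^1, r^3} (size 2)  {s, sr^2, ...} (size 2)  {sr, sr^3, ...} (size 2)
  chi_1 (triv)               1             1               1                    1                        1                       
  chi_2 (sign: r->1, s->-1)  1             1               1                    -1                       -1                      
  chi_3 (r->-1, s->1)        1             1               -1                   1                        -1                      
  chi_4 (r->-1, s->-1)       1             1               -1                   -1                       1                       
  chi_5 (2d, j=1)            2             -2              0                    0                        0                       

Spot check: chi_1 (triv) on {r^1, r^3} = 1.

Details: D_4 has order 2*4 = 8 with 5 conjugacy classes, hence 5 irreducibles. Sum of squared dims 1 + 1 + 1 + 1 + 4 = 8 = |G|. Linear characters come from the abelianisation; the 2-dimensional irreps have character r^k -> 2*cos(2*pi*j*k/4), reflections -> 0.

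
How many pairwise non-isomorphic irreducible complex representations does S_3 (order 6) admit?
3

Argument: The number of irreducible complex representations of a finite group equals its number of conjugacy classes. Conjugacy classes in S_3 correspond to cycle types, i.e. partitions of 3; there are p(3) = 3 of them, so S_3 (order 6) has exactly 3 irreducible complex representations.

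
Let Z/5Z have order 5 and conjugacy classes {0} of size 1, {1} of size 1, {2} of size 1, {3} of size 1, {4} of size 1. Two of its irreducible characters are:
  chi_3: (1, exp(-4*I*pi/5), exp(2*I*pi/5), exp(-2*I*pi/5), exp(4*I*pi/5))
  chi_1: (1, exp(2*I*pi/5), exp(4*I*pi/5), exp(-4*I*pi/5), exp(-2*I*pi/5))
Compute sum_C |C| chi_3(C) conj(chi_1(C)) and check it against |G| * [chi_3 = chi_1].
Sum = 0; so <chi_3, chi_1> = 0 (distinct irreducibles are orthogonal).

Compute term by term over conjugacy classes (|C| * chi_3(C) * conj(chi_1(C))):
  1*(1)*conj(1) + 1*(exp(-4*I*pi/5))*conj(exp(2*I*pi/5)) + 1*(exp(2*I*pi/5))*conj(exp(4*I*pi/5)) + 1*(exp(-2*I*pi/5))*conj(exp(-4*I*pi/5)) + 1*(exp(4*I*pi/5))*conj(exp(-2*I*pi/5))
  = (1) + (exp(4*I*pi/5)) + (exp(-2*I*pi/5)) + (exp(2*I*pi/5)) + (exp(-4*I*pi/5))
  = 0.
(Exp terms are combined using exp(i*s)*conj(exp(i*t)) = exp(i*(s-t)), and sums of them are collapsed using the identity that for every m > 1 the m distinct m-th roots of unity sum to 0, e.g. 1 + exp(2*I*pi/3) + exp(-2*I*pi/3) = 0.)
Dividing by |G| = 5 gives 0/5 = 0, matching the row-orthogonality relation <chi_3, chi_1> = [chi_3 = chi_1].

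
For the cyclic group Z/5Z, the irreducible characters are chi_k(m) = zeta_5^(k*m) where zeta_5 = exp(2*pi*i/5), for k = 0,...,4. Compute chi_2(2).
chi_2(2) = zeta_5^4 = exp(-2*I*pi/5)

Derivation: chi_2(2) = zeta_5^(2*2) = zeta_5^4. Since zeta_5^5 = 1, this equals zeta_5^4 = exp(2*pi*i*4/5) = exp(-2*I*pi/5).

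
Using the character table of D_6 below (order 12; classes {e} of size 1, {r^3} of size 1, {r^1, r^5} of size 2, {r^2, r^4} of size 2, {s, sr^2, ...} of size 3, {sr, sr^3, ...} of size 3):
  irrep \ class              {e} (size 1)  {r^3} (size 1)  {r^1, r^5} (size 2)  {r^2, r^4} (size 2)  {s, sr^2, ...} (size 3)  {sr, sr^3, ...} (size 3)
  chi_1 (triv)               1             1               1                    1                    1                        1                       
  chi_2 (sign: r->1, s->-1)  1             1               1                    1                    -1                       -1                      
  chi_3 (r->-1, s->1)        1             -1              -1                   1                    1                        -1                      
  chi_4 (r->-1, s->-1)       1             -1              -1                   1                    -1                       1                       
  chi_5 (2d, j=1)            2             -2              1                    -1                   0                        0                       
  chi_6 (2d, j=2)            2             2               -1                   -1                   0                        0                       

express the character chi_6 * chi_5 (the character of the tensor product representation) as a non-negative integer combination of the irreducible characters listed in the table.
chi_6 tensor chi_5 = chi_3 + chi_4 + chi_5 (all other irreducibles have multiplicity 0).

Proof sketch: The character of a tensor product is the pointwise product (chi_6 * chi_5)(C) = chi_6(C) * chi_5(C):
  {e}: (2)*(2), {r^3}: (2)*(-2), {r^1, r^5}: (-1)*(1), {r^2, r^4}: (-1)*(-1), {s, sr^2, ...}: (0)*(0), {sr, sr^3, ...}: (0)*(0)
so (chi_6 * chi_5) takes values
  {e} -> 4, {r^3} -> -4, {r^1, r^5} -> -1, {r^2, r^4} -> 1, {s, sr^2, ...} -> 0, {sr, sr^3, ...} -> 0.
Now take the inner product of this character with each irreducible chi from the table, <chi_6*chi_5, chi> = (1/12) sum_C |C| (chi_6*chi_5)(C) conj(chi(C)):
  <chi_6*chi_5, chi_1> = (1/12)[1*(4)*conj(1) + 1*(-4)*conj(1) + 2*(-1)*conj(1) + 2*(1)*conj(1) + 3*(0)*conj(1) + 3*(0)*conj(1)]
      = (1/12)[(4) + (-4) + (-2) + (2) + (0) + (0)] = 0/12 = 0
  <chi_6*chi_5, chi_2> = (1/12)[1*(4)*conj(1) + 1*(-4)*conj(1) + 2*(-1)*conj(1) + 2*(1)*conj(1) + 3*(0)*conj(-1) + 3*(0)*conj(-1)]
      = (1/12)[(4) + (-4) + (-2) + (2) + (0) + (0)] = 0/12 = 0
  <chi_6*chi_5, chi_3> = (1/12)[1*(4)*conj(1) + 1*(-4)*conj(-1) + 2*(-1)*conj(-1) + 2*(1)*conj(1) + 3*(0)*conj(1) + 3*(0)*conj(-1)]
      = (1/12)[(4) + (4) + (2) + (2) + (0) + (0)] = 12/12 = 1
  <chi_6*chi_5, chi_4> = (1/12)[1*(4)*conj(1) + 1*(-4)*conj(-1) + 2*(-1)*conj(-1) + 2*(1)*conj(1) + 3*(0)*conj(-1) + 3*(0)*conj(1)]
      = (1/12)[(4) + (4) + (2) + (2) + (0) + (0)] = 12/12 = 1
  <chi_6*chi_5, chi_5> = (1/12)[1*(4)*conj(2) + 1*(-4)*conj(-2) + 2*(-1)*conj(1) + 2*(1)*conj(-1) + 3*(0)*conj(0) + 3*(0)*conj(0)]
      = (1/12)[(8) + (8) + (-2) + (-2) + (0) + (0)] = 12/12 = 1
  <chi_6*chi_5, chi_6> = (1/12)[1*(4)*conj(2) + 1*(-4)*conj(2) + 2*(-1)*conj(-1) + 2*(1)*conj(-1) + 3*(0)*conj(0) + 3*(0)*conj(0)]
      = (1/12)[(8) + (-8) + (2) + (-2) + (0) + (0)] = 0/12 = 0
Hence the multiplicities are chi_3: 1, chi_4: 1, chi_5: 1. Dimension check: dim(chi_6)*dim(chi_5) = 2*2 = 4 and sum (mult * dim) = 1*1 + 1*1 + 1*2 = 4.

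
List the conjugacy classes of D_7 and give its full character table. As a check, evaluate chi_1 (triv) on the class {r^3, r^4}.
Conjugacy classes: {e} of size 1, {r^1, r^6} of size 2, {r^2, r^5} of size 2, {r^3, r^4} of size 2, {s, sr, ..., sr^6} of size 7.
Character table:
  irrep \ class              {e} (size 1)  {r^1, r^6} (size 2)  {r^2, r^5} (size 2)  {r^3, r^4} (size 2)  {s, sr, ..., sr^6} (size 7)
  chi_1 (triv)               1             1                    1                    1                    1                          
  chi_2 (sign: r->1, s->-1)  1             1                    1                    1                    -1                         
  chi_3 (2d, j=1)            2             2*cos(2*pi/7)        -2*cos(3*pi/7)       -2*cos(pi/7)         0                          
  chi_4 (2d, j=2)            2             -2*cos(3*pi/7)       -2*cos(pi/7)         2*cos(2*pi/7)        0                          
  chi_5 (2d, j=3)            2             -2*cos(pi/7)         2*cos(2*pi/7)        -2*cos(3*pi/7)       0                          

Spot check: chi_1 (triv) on {r^3, r^4} = 1.

Argument: D_7 has order 2*7 = 14 with 5 conjugacy classes, hence 5 irreducibles. Sum of squared dims 1 + 1 + 4 + 4 + 4 = 14 = |G|. Linear characters come from the abelianisation; the 2-dimensional irreps have character r^k -> 2*cos(2*pi*j*k/7), reflections -> 0.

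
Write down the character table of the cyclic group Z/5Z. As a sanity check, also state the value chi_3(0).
Character table of Z/5Z (irreps indexed chi_0,...,chi_4 with chi_k(m) = zeta_5^(k*m), zeta_5 = exp(2*pi*i/5)):
  irrep \ class  {0} (size 1)  {1} (size 1)    {2} (size 1)    {3} (size 1)    {4} (size 1)  
  chi_0          1             1               1               1               1             
  chi_1          1             exp(2*I*pi/5)   exp(4*I*pi/5)   exp(-4*I*pi/5)  exp(-2*I*pi/5)
  chi_2          1             exp(4*I*pi/5)   exp(-2*I*pi/5)  exp(2*I*pi/5)   exp(-4*I*pi/5)
  chi_3          1             exp(-4*I*pi/5)  exp(2*I*pi/5)   exp(-2*I*pi/5)  exp(4*I*pi/5) 
  chi_4          1             exp(-2*I*pi/5)  exp(-4*I*pi/5)  exp(4*I*pi/5)   exp(2*I*pi/5) 

Spot check: chi_3(0) = zeta_5^(3*0) = zeta_5^0 = 1.

Why: Z/5Z is abelian, so all 5 irreducible complex representations are 1-dimensional. They are given by chi_k(m) = zeta_5^(k*m) for k = 0,...,4. Row orthogonality: sum_m chi_k(m) conj(chi_l(m)) = 5 * [k = l].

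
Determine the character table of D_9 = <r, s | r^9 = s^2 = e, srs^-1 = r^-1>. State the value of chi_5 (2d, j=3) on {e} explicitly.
Conjugacy classes: {e} of size 1, {r^1, r^8} of size 2, {r^2, r^7} of size 2, {r^3, r^6} of size 2, {r^4, r^5} of size 2, {s, sr, ..., sr^8} of size 9.
Character table:
  irrep \ class              {e} (size 1)  {r^1, r^8} (size 2)  {r^2, r^7} (size 2)  {r^3, r^6} (size 2)  {r^4, r^5} (size 2)  {s, sr, ..., sr^8} (size 9)
  chi_1 (triv)               1             1                    1                    1                    1                    1                          
  chi_2 (sign: r->1, s->-1)  1             1                    1                    1                    1                    -1                         
  chi_3 (2d, j=1)            2             2*cos(2*pi/9)        2*cos(4*pi/9)        -1                   -2*cos(pi/9)         0                          
  chi_4 (2d, j=2)            2             2*cos(4*pi/9)        -2*cos(pi/9)         -1                   2*cos(2*pi/9)        0                          
  chi_5 (2d, j=3)            2             -1                   -1                   2                    -1                   0                          
  chi_6 (2d, j=4)            2             -2*cos(pi/9)         2*cos(2*pi/9)        -1                   2*cos(4*pi/9)        0                          

Spot check: chi_5 (2d, j=3) on {e} = 2.

Derivation: D_9 has order 2*9 = 18 with 6 conjugacy classes, hence 6 irreducibles. Sum of squared dims 1 + 1 + 4 + 4 + 4 + 4 = 18 = |G|. Linear characters come from the abelianisation; the 2-dimensional irreps have character r^k -> 2*cos(2*pi*j*k/9), reflections -> 0.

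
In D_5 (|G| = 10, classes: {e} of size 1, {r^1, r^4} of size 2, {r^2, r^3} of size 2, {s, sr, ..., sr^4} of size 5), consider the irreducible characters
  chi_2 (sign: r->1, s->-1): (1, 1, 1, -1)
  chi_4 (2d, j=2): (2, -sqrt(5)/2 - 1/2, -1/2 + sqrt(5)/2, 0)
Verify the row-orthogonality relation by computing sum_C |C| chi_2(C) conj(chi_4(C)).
Sum = 0; so <chi_2, chi_4> = 0 (distinct irreducibles are orthogonal).

Derivation: Compute term by term over conjugacy classes (|C| * chi_2(C) * conj(chi_4(C))):
  1*(1)*conj(2) + 2*(1)*conj(-sqrt(5)/2 - 1/2) + 2*(1)*conj(-1/2 + sqrt(5)/2) + 5*(-1)*conj(0)
  = (2) + (-sqrt(5) - 1) + (-1 + sqrt(5)) + (0)
  = 0.
Dividing by |G| = 10 gives 0/10 = 0, matching the row-orthogonality relation <chi_2, chi_4> = [chi_2 = chi_4].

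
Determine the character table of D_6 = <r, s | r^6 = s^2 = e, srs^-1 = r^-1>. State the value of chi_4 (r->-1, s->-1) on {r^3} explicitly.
Conjugacy classes: {e} of size 1, {r^3} of size 1, {r^1, r^5} of size 2, {r^2, r^4} of size 2, {s, sr^2, ...} of size 3, {sr, sr^3, ...} of size 3.
Character table:
  irrep \ class              {e} (size 1)  {r^3} (size 1)  {r^1, r^5} (size 2)  {r^2, r^4} (size 2)  {s, sr^2, ...} (size 3)  {sr, sr^3, ...} (size 3)
  chi_1 (triv)               1             1               1                    1                    1                        1                       
  chi_2 (sign: r->1, s->-1)  1             1               1                    1                    -1                       -1                      
  chi_3 (r->-1, s->1)        1             -1              -1                   1                    1                        -1                      
  chi_4 (r->-1, s->-1)       1             -1              -1                   1                    -1                       1                       
  chi_5 (2d, j=1)            2             -2              1                    -1                   0                        0                       
  chi_6 (2d, j=2)            2             2               -1                   -1                   0                        0                       

Spot check: chi_4 (r->-1, s->-1) on {r^3} = -1.

Working: D_6 has order 2*6 = 12 with 6 conjugacy classes, hence 6 irreducibles. Sum of squared dims 1 + 1 + 1 + 1 + 4 + 4 = 12 = |G|. Linear characters come from the abelianisation; the 2-dimensional irreps have character r^k -> 2*cos(2*pi*j*k/6), reflections -> 0.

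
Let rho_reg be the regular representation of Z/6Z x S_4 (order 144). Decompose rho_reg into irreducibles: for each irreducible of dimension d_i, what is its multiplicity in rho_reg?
Each irreducible V_i of dimension d_i appears with multiplicity d_i, i.e. rho_reg = (direct sum over all irreducibles V_i) d_i V_i. The irreducible dimensions for Z/6Z x S_4 are 1, 1, 1, 1, 1, 1, 1, 1, 1, 1, 1, 1, 2, 2, 2, 2, 2, 2, 3, 3, 3, 3, 3, 3, 3, 3, 3, 3, 3, 3: 12 irreducibles of dimension 1, each with multiplicity 1; 6 irreducibles of dimension 2, each with multiplicity 2; 12 irreducibles of dimension 3, each with multiplicity 3. Total dimension 12*1*1 + 6*2*2 + 12*3*3 = 144 = |G|.

Proof sketch: General theorem: in the regular representation of a finite group G, each irreducible appears with multiplicity equal to its dimension. Check: dim(rho_reg) = sum d_i^2 = 1 + 1 + 1 + 1 + 1 + 1 + 1 + 1 + 1 + 1 + 1 + 1 + 4 + 4 + 4 + 4 + 4 + 4 + 9 + 9 + 9 + 9 + 9 + 9 + 9 + 9 + 9 + 9 + 9 + 9 = 144 = |G|.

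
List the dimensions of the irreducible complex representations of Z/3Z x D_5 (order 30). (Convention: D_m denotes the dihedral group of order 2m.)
Dimensions: 1, 1, 1, 1, 1, 1, 2, 2, 2, 2, 2, 2

Why: There are 12 irreducibles (= number of conjugacy classes). Their dimensions d_i satisfy sum d_i^2 = |G| = 30: 1 + 1 + 1 + 1 + 1 + 1 + 4 + 4 + 4 + 4 + 4 + 4 = 30. (For the product with Z/3Z: each of the 3 1-dim characters of Z/3Z tensors with each irrep of D_5, giving 3 copies of each D_5-dimension.)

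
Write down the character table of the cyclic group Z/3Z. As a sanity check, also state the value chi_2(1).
Character table of Z/3Z (irreps indexed chi_0,...,chi_2 with chi_k(m) = zeta_3^(k*m), zeta_3 = exp(2*pi*i/3)):
  irrep \ class  {0} (size 1)  {1} (size 1)    {2} (size 1)  
  chi_0          1             1               1             
  chi_1          1             exp(2*I*pi/3)   exp(-2*I*pi/3)
  chi_2          1             exp(-2*I*pi/3)  exp(2*I*pi/3) 

Spot check: chi_2(1) = zeta_3^(2*1) = zeta_3^2 = exp(-2*I*pi/3).

Justification: Z/3Z is abelian, so all 3 irreducible complex representations are 1-dimensional. They are given by chi_k(m) = zeta_3^(k*m) for k = 0,...,2. Row orthogonality: sum_m chi_k(m) conj(chi_l(m)) = 3 * [k = l].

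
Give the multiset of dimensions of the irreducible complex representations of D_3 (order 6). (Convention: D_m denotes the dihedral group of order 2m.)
Dimensions: 1, 1, 2

Reasoning: There are 3 irreducibles (= number of conjugacy classes). Their dimensions d_i satisfy sum d_i^2 = |G| = 6: 1 + 1 + 4 = 6.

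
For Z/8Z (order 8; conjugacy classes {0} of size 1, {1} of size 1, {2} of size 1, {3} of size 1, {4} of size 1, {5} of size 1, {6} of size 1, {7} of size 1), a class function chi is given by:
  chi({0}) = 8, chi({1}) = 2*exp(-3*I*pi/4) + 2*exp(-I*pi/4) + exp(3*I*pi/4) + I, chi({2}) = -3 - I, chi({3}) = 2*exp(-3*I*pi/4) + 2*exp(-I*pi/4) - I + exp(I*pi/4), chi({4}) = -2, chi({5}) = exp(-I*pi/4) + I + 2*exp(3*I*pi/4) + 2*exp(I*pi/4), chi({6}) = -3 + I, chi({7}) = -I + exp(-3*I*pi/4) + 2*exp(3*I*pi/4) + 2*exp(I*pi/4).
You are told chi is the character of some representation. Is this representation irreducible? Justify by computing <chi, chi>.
Not irreducible (reducible): <chi, chi> = 14 > 1.

Reasoning: <chi, chi> = (1/|G|) sum_C |C| * |chi(C)|^2 = (1/8)[1*|8|^2 + 1*|2*exp(-3*I*pi/4) + 2*exp(-I*pi/4) + exp(3*I*pi/4) + I|^2 + 1*|-3 - I|^2 + 1*|2*exp(-3*I*pi/4) + 2*exp(-I*pi/4) - I + exp(I*pi/4)|^2 + 1*|-2|^2 + 1*|exp(-I*pi/4) + I + 2*exp(3*I*pi/4) + 2*exp(I*pi/4)|^2 + 1*|-3 + I|^2 + 1*|-I + exp(-3*I*pi/4) + 2*exp(3*I*pi/4) + 2*exp(I*pi/4)|^2]
  = (1/8)[(64) + (6 - 2*exp(I*pi/4) + exp(-3*I*pi/4) - exp(-I*pi/4) + 2*exp(3*I*pi/4)) + (10) + (6 + 2*exp(-I*pi/4) - exp(3*I*pi/4) + exp(I*pi/4) - 2*exp(-3*I*pi/4)) + (4) + (6 + 2*exp(-I*pi/4) - exp(3*I*pi/4) + exp(I*pi/4) - 2*exp(-3*I*pi/4)) + (10) + (6 - 2*exp(I*pi/4) + exp(-3*I*pi/4) - exp(-I*pi/4) + 2*exp(3*I*pi/4))] = 112/8 = 14.
(Exp terms are combined using exp(i*s)*conj(exp(i*t)) = exp(i*(s-t)), and sums of them are collapsed using the identity that for every m > 1 the m distinct m-th roots of unity sum to 0, e.g. 1 + exp(2*I*pi/3) + exp(-2*I*pi/3) = 0.)
A character is irreducible iff <chi, chi> = 1, so this representation is reducible.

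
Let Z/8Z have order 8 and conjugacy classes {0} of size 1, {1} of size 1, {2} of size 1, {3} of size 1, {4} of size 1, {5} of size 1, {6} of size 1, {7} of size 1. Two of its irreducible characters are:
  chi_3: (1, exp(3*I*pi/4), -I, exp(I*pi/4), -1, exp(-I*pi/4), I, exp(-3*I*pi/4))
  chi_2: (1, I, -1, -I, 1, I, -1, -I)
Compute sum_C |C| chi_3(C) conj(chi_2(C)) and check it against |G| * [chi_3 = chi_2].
Sum = 0; so <chi_3, chi_2> = 0 (distinct irreducibles are orthogonal).

Working: Compute term by term over conjugacy classes (|C| * chi_3(C) * conj(chi_2(C))):
  1*(1)*conj(1) + 1*(exp(3*I*pi/4))*conj(I) + 1*(-I)*conj(-1) + 1*(exp(I*pi/4))*conj(-I) + 1*(-1)*conj(1) + 1*(exp(-I*pi/4))*conj(I) + 1*(I)*conj(-1) + 1*(exp(-3*I*pi/4))*conj(-I)
  = (1) + (-exp(-3*I*pi/4)) + (I) + (exp(3*I*pi/4)) + (-1) + (-exp(I*pi/4)) + (-I) + (exp(-I*pi/4))
  = 0.
(Exp terms are combined using exp(i*s)*conj(exp(i*t)) = exp(i*(s-t)), and sums of them are collapsed using the identity that for every m > 1 the m distinct m-th roots of unity sum to 0, e.g. 1 + exp(2*I*pi/3) + exp(-2*I*pi/3) = 0.)
Dividing by |G| = 8 gives 0/8 = 0, matching the row-orthogonality relation <chi_3, chi_2> = [chi_3 = chi_2].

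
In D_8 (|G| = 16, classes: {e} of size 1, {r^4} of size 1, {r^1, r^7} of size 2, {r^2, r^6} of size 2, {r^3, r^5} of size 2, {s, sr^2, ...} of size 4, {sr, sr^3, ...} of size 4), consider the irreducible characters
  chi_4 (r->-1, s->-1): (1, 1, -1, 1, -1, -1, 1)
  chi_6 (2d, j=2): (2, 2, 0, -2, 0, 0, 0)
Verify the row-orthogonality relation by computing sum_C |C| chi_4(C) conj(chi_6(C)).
Sum = 0; so <chi_4, chi_6> = 0 (distinct irreducibles are orthogonal).

Justification: Compute term by term over conjugacy classes (|C| * chi_4(C) * conj(chi_6(C))):
  1*(1)*conj(2) + 1*(1)*conj(2) + 2*(-1)*conj(0) + 2*(1)*conj(-2) + 2*(-1)*conj(0) + 4*(-1)*conj(0) + 4*(1)*conj(0)
  = (2) + (2) + (0) + (-4) + (0) + (0) + (0)
  = 0.
Dividing by |G| = 16 gives 0/16 = 0, matching the row-orthogonality relation <chi_4, chi_6> = [chi_4 = chi_6].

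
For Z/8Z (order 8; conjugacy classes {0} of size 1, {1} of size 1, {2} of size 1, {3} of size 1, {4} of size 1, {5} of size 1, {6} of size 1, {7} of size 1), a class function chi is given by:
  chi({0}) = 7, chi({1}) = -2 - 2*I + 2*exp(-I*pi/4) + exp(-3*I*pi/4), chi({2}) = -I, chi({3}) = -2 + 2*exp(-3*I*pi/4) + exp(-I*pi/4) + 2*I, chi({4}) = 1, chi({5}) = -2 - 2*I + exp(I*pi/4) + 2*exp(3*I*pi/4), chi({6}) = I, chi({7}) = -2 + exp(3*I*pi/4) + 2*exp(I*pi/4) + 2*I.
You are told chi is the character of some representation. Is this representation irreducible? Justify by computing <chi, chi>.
Not irreducible (reducible): <chi, chi> = 13 > 1.

Working: <chi, chi> = (1/|G|) sum_C |C| * |chi(C)|^2 = (1/8)[1*|7|^2 + 1*|-2 - 2*I + 2*exp(-I*pi/4) + exp(-3*I*pi/4)|^2 + 1*|-I|^2 + 1*|-2 + 2*exp(-3*I*pi/4) + exp(-I*pi/4) + 2*I|^2 + 1*|1|^2 + 1*|-2 - 2*I + exp(I*pi/4) + 2*exp(3*I*pi/4)|^2 + 1*|I|^2 + 1*|-2 + exp(3*I*pi/4) + 2*exp(I*pi/4) + 2*I|^2]
  = (1/8)[(49) + (13 - 6*exp(3*I*pi/4) - 2*exp(-I*pi/4) - 4*exp(-3*I*pi/4)) + (1) + (13 - 4*exp(I*pi/4) - 2*exp(3*I*pi/4) - 6*exp(-I*pi/4)) + (1) + (13 - 4*exp(I*pi/4) - 2*exp(3*I*pi/4) - 6*exp(-I*pi/4)) + (1) + (13 - 6*exp(3*I*pi/4) - 2*exp(-I*pi/4) - 4*exp(-3*I*pi/4))] = 104/8 = 13.
(Exp terms are combined using exp(i*s)*conj(exp(i*t)) = exp(i*(s-t)), and sums of them are collapsed using the identity that for every m > 1 the m distinct m-th roots of unity sum to 0, e.g. 1 + exp(2*I*pi/3) + exp(-2*I*pi/3) = 0.)
A character is irreducible iff <chi, chi> = 1, so this representation is reducible.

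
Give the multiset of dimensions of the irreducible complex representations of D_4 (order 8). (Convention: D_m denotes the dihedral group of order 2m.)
Dimensions: 1, 1, 1, 1, 2

Reasoning: There are 5 irreducibles (= number of conjugacy classes). Their dimensions d_i satisfy sum d_i^2 = |G| = 8: 1 + 1 + 1 + 1 + 4 = 8.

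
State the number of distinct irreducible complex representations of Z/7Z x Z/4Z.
28

Explanation: The number of irreducible complex representations of a finite group equals its number of conjugacy classes. Z/7Z x Z/4Z is abelian of order 28, so every element is its own conjugacy class: 28 classes, so Z/7Z x Z/4Z (order 28) has exactly 28 irreducible complex representations.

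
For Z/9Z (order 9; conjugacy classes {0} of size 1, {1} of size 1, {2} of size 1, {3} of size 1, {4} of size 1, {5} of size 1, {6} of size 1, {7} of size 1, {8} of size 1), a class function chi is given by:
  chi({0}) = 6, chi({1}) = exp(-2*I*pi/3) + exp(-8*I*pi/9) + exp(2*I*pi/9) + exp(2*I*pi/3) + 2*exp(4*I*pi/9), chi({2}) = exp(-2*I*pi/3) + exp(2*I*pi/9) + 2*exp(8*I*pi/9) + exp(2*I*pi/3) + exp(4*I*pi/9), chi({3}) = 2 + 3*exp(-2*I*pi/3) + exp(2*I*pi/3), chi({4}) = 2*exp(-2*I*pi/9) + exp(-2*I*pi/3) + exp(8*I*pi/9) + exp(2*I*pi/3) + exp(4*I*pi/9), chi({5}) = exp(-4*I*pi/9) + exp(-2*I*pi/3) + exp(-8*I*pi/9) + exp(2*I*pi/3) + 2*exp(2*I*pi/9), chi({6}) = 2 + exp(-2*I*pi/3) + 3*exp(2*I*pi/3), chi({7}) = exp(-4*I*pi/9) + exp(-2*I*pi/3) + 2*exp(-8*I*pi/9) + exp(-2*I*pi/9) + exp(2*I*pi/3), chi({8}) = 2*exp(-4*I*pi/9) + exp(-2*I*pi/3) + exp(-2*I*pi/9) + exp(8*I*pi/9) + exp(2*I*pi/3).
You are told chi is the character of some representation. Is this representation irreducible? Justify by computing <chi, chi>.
Not irreducible (reducible): <chi, chi> = 8 > 1.

<chi, chi> = (1/|G|) sum_C |C| * |chi(C)|^2 = (1/9)[1*|6|^2 + 1*|exp(-2*I*pi/3) + exp(-8*I*pi/9) + exp(2*I*pi/9) + exp(2*I*pi/3) + 2*exp(4*I*pi/9)|^2 + 1*|exp(-2*I*pi/3) + exp(2*I*pi/9) + 2*exp(8*I*pi/9) + exp(2*I*pi/3) + exp(4*I*pi/9)|^2 + 1*|2 + 3*exp(-2*I*pi/3) + exp(2*I*pi/3)|^2 + 1*|2*exp(-2*I*pi/9) + exp(-2*I*pi/3) + exp(8*I*pi/9) + exp(2*I*pi/3) + exp(4*I*pi/9)|^2 + 1*|exp(-4*I*pi/9) + exp(-2*I*pi/3) + exp(-8*I*pi/9) + exp(2*I*pi/3) + 2*exp(2*I*pi/9)|^2 + 1*|2 + exp(-2*I*pi/3) + 3*exp(2*I*pi/3)|^2 + 1*|exp(-4*I*pi/9) + exp(-2*I*pi/3) + 2*exp(-8*I*pi/9) + exp(-2*I*pi/9) + exp(2*I*pi/3)|^2 + 1*|2*exp(-4*I*pi/9) + exp(-2*I*pi/3) + exp(-2*I*pi/9) + exp(8*I*pi/9) + exp(2*I*pi/3)|^2]
  = (1/9)[(36) + (8 + 5*exp(-2*I*pi/9) + 3*exp(-2*I*pi/3) + 2*exp(-4*I*pi/9) + 4*exp(-8*I*pi/9) + 4*exp(8*I*pi/9) + 2*exp(4*I*pi/9) + 3*exp(2*I*pi/3) + 5*exp(2*I*pi/9)) + (8 + 5*exp(-4*I*pi/9) + 3*exp(-2*I*pi/3) + 4*exp(-2*I*pi/9) + 2*exp(-8*I*pi/9) + 2*exp(8*I*pi/9) + 4*exp(2*I*pi/9) + 3*exp(2*I*pi/3) + 5*exp(4*I*pi/9)) + (3) + (8 + 4*exp(-4*I*pi/9) + 3*exp(-2*I*pi/3) + 5*exp(-8*I*pi/9) + 2*exp(-2*I*pi/9) + 2*exp(2*I*pi/9) + 5*exp(8*I*pi/9) + 3*exp(2*I*pi/3) + 4*exp(4*I*pi/9)) + (8 + 4*exp(-4*I*pi/9) + 3*exp(-2*I*pi/3) + 5*exp(-8*I*pi/9) + 2*exp(-2*I*pi/9) + 2*exp(2*I*pi/9) + 5*exp(8*I*pi/9) + 3*exp(2*I*pi/3) + 4*exp(4*I*pi/9)) + (3) + (8 + 5*exp(-4*I*pi/9) + 3*exp(-2*I*pi/3) + 4*exp(-2*I*pi/9) + 2*exp(-8*I*pi/9) + 2*exp(8*I*pi/9) + 4*exp(2*I*pi/9) + 3*exp(2*I*pi/3) + 5*exp(4*I*pi/9)) + (8 + 5*exp(-2*I*pi/9) + 3*exp(-2*I*pi/3) + 2*exp(-4*I*pi/9) + 4*exp(-8*I*pi/9) + 4*exp(8*I*pi/9) + 2*exp(4*I*pi/9) + 3*exp(2*I*pi/3) + 5*exp(2*I*pi/9))] = 72/9 = 8.
(Exp terms are combined using exp(i*s)*conj(exp(i*t)) = exp(i*(s-t)), and sums of them are collapsed using the identity that for every m > 1 the m distinct m-th roots of unity sum to 0, e.g. 1 + exp(2*I*pi/3) + exp(-2*I*pi/3) = 0.)
A character is irreducible iff <chi, chi> = 1, so this representation is reducible.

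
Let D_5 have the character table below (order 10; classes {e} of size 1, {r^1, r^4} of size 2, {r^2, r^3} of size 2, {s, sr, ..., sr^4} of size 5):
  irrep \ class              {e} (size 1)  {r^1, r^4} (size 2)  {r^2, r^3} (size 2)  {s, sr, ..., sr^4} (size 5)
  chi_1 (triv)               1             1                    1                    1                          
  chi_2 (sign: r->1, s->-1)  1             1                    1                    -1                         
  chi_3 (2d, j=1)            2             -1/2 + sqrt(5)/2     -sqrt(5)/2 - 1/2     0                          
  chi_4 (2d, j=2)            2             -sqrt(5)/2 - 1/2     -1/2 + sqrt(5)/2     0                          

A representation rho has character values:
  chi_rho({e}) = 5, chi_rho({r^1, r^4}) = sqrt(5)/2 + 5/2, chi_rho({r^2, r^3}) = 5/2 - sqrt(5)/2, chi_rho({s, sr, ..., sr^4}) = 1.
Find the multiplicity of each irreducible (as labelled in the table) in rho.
Multiplicities: chi_1: 2, chi_2: 1, chi_3: 1, chi_4: 0.

Why: Use <chi_rho, chi> = (1/|G|) sum_C |C| * chi_rho(C) * conj(chi(C)) with |G| = 10 for each irreducible chi in the table:
  <chi_rho, chi_1> = (1/10)[1*(5)*conj(1) + 2*(sqrt(5)/2 + 5/2)*conj(1) + 2*(5/2 - sqrt(5)/2)*conj(1) + 5*(1)*conj(1)]
      = (1/10)[(5) + (sqrt(5) + 5) + (5 - sqrt(5)) + (5)] = 20/10 = 2
  <chi_rho, chi_2> = (1/10)[1*(5)*conj(1) + 2*(sqrt(5)/2 + 5/2)*conj(1) + 2*(5/2 - sqrt(5)/2)*conj(1) + 5*(1)*conj(-1)]
      = (1/10)[(5) + (sqrt(5) + 5) + (5 - sqrt(5)) + (-5)] = 10/10 = 1
  <chi_rho, chi_3> = (1/10)[1*(5)*conj(2) + 2*(sqrt(5)/2 + 5/2)*conj(-1/2 + sqrt(5)/2) + 2*(5/2 - sqrt(5)/2)*conj(-sqrt(5)/2 - 1/2) + 5*(1)*conj(0)]
      = (1/10)[(10) + (2*sqrt(5)) + (-2*sqrt(5)) + (0)] = 10/10 = 1
  <chi_rho, chi_4> = (1/10)[1*(5)*conj(2) + 2*(sqrt(5)/2 + 5/2)*conj(-sqrt(5)/2 - 1/2) + 2*(5/2 - sqrt(5)/2)*conj(-1/2 + sqrt(5)/2) + 5*(1)*conj(0)]
      = (1/10)[(10) + (-3*sqrt(5) - 5) + (-5 + 3*sqrt(5)) + (0)] = 0/10 = 0
Dimension check: dim(rho) = sum (mult * dim) = 2*1 + 1*1 + 1*2 + 0*2 = 5 = chi_rho(e) = 5.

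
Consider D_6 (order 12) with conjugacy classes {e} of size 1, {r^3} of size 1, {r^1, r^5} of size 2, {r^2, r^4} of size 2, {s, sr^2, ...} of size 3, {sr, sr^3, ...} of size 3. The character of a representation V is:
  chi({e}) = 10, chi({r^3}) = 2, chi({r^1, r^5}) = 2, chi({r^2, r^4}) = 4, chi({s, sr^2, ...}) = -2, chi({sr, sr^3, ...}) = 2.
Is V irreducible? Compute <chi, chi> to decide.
Not irreducible (reducible): <chi, chi> = 14 > 1.

Derivation: <chi, chi> = (1/|G|) sum_C |C| * |chi(C)|^2 = (1/12)[1*|10|^2 + 1*|2|^2 + 2*|2|^2 + 2*|4|^2 + 3*|-2|^2 + 3*|2|^2]
  = (1/12)[(100) + (4) + (8) + (32) + (12) + (12)] = 168/12 = 14.
A character is irreducible iff <chi, chi> = 1, so this representation is reducible.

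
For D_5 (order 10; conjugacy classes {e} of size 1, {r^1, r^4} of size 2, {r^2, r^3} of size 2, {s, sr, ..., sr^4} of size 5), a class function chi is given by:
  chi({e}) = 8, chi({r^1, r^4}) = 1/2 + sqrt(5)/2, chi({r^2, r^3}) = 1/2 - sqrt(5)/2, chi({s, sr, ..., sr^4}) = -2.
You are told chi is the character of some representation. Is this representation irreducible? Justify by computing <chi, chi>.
Not irreducible (reducible): <chi, chi> = 9 > 1.

Reasoning: <chi, chi> = (1/|G|) sum_C |C| * |chi(C)|^2 = (1/10)[1*|8|^2 + 2*|1/2 + sqrt(5)/2|^2 + 2*|1/2 - sqrt(5)/2|^2 + 5*|-2|^2]
  = (1/10)[(64) + (sqrt(5) + 3) + (3 - sqrt(5)) + (20)] = 90/10 = 9.
A character is irreducible iff <chi, chi> = 1, so this representation is reducible.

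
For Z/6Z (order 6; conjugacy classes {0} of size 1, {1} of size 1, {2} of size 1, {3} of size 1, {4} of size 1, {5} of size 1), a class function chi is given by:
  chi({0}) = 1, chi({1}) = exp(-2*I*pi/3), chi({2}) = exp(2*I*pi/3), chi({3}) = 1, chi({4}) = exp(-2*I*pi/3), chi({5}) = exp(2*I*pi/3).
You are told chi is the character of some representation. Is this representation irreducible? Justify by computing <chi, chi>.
Irreducible: <chi, chi> = 1.

Details: <chi, chi> = (1/|G|) sum_C |C| * |chi(C)|^2 = (1/6)[1*|1|^2 + 1*|exp(-2*I*pi/3)|^2 + 1*|exp(2*I*pi/3)|^2 + 1*|1|^2 + 1*|exp(-2*I*pi/3)|^2 + 1*|exp(2*I*pi/3)|^2]
  = (1/6)[(1) + (1) + (1) + (1) + (1) + (1)] = 6/6 = 1.
(Exp terms are combined using exp(i*s)*conj(exp(i*t)) = exp(i*(s-t)), and sums of them are collapsed using the identity that for every m > 1 the m distinct m-th roots of unity sum to 0, e.g. 1 + exp(2*I*pi/3) + exp(-2*I*pi/3) = 0.)
A character is irreducible iff <chi, chi> = 1, so this representation is irreducible.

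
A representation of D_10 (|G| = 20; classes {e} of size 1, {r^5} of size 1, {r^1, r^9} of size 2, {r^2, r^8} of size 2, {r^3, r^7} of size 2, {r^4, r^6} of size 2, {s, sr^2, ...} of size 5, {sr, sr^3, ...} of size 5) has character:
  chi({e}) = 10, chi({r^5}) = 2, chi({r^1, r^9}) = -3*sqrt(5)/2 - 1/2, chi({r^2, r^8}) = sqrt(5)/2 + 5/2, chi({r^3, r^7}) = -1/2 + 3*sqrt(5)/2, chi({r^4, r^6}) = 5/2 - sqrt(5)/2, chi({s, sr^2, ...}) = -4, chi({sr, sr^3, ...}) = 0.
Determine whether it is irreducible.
Not irreducible (reducible): <chi, chi> = 13 > 1.

<chi, chi> = (1/|G|) sum_C |C| * |chi(C)|^2 = (1/20)[1*|10|^2 + 1*|2|^2 + 2*|-3*sqrt(5)/2 - 1/2|^2 + 2*|sqrt(5)/2 + 5/2|^2 + 2*|-1/2 + 3*sqrt(5)/2|^2 + 2*|5/2 - sqrt(5)/2|^2 + 5*|-4|^2 + 5*|0|^2]
  = (1/20)[(100) + (4) + (3*sqrt(5) + 23) + (5*sqrt(5) + 15) + (23 - 3*sqrt(5)) + (15 - 5*sqrt(5)) + (80) + (0)] = 260/20 = 13.
A character is irreducible iff <chi, chi> = 1, so this representation is reducible.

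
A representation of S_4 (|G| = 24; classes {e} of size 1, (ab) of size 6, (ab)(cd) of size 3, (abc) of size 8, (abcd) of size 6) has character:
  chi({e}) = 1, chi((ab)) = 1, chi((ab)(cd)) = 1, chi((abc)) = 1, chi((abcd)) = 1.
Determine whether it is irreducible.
Irreducible: <chi, chi> = 1.

<chi, chi> = (1/|G|) sum_C |C| * |chi(C)|^2 = (1/24)[1*|1|^2 + 6*|1|^2 + 3*|1|^2 + 8*|1|^2 + 6*|1|^2]
  = (1/24)[(1) + (6) + (3) + (8) + (6)] = 24/24 = 1.
A character is irreducible iff <chi, chi> = 1, so this representation is irreducible.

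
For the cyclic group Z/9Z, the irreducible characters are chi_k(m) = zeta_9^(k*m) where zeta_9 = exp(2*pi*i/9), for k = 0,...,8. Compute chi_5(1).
chi_5(1) = zeta_9^5 = exp(-8*I*pi/9)

Reasoning: chi_5(1) = zeta_9^(5*1) = zeta_9^5. Since zeta_9^9 = 1, this equals zeta_9^5 = exp(2*pi*i*5/9) = exp(-8*I*pi/9).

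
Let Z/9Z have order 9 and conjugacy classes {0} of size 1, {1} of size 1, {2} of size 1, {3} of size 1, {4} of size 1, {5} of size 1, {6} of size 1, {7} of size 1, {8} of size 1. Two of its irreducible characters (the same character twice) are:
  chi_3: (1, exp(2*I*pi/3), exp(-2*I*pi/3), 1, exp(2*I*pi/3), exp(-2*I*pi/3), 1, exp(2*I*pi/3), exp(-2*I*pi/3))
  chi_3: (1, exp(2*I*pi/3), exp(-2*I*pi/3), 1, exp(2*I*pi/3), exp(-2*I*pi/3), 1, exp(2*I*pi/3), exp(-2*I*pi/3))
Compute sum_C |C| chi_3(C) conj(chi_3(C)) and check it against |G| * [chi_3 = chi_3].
Sum = 9 = |G| = 9; so <chi_3, chi_3> = 1 (norm-1 confirms irreducibility).

Argument: Compute term by term over conjugacy classes (|C| * chi_3(C) * conj(chi_3(C))):
  1*(1)*conj(1) + 1*(exp(2*I*pi/3))*conj(exp(2*I*pi/3)) + 1*(exp(-2*I*pi/3))*conj(exp(-2*I*pi/3)) + 1*(1)*conj(1) + 1*(exp(2*I*pi/3))*conj(exp(2*I*pi/3)) + 1*(exp(-2*I*pi/3))*conj(exp(-2*I*pi/3)) + 1*(1)*conj(1) + 1*(exp(2*I*pi/3))*conj(exp(2*I*pi/3)) + 1*(exp(-2*I*pi/3))*conj(exp(-2*I*pi/3))
  = (1) + (1) + (1) + (1) + (1) + (1) + (1) + (1) + (1)
  = 9.
(Exp terms are combined using exp(i*s)*conj(exp(i*t)) = exp(i*(s-t)), and sums of them are collapsed using the identity that for every m > 1 the m distinct m-th roots of unity sum to 0, e.g. 1 + exp(2*I*pi/3) + exp(-2*I*pi/3) = 0.)
Dividing by |G| = 9 gives 9/9 = 1, matching the row-orthogonality relation <chi_3, chi_3> = [chi_3 = chi_3].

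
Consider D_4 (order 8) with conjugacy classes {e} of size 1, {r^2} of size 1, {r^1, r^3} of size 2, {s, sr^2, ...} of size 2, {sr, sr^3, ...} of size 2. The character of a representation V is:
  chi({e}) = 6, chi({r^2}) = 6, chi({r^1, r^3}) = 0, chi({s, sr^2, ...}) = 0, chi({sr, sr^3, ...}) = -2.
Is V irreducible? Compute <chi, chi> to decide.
Not irreducible (reducible): <chi, chi> = 10 > 1.

Explanation: <chi, chi> = (1/|G|) sum_C |C| * |chi(C)|^2 = (1/8)[1*|6|^2 + 1*|6|^2 + 2*|0|^2 + 2*|0|^2 + 2*|-2|^2]
  = (1/8)[(36) + (36) + (0) + (0) + (8)] = 80/8 = 10.
A character is irreducible iff <chi, chi> = 1, so this representation is reducible.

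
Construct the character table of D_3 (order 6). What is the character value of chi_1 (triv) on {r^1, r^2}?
Conjugacy classes: {e} of size 1, {r^1, r^2} of size 2, {s, sr, ..., sr^2} of size 3.
Character table:
  irrep \ class              {e} (size 1)  {r^1, r^2} (size 2)  {s, sr, ..., sr^2} (size 3)
  chi_1 (triv)               1             1                    1                          
  chi_2 (sign: r->1, s->-1)  1             1                    -1                         
  chi_3 (2d, j=1)            2             -1                   0                          

Spot check: chi_1 (triv) on {r^1, r^2} = 1.

Explanation: D_3 has order 2*3 = 6 with 3 conjugacy classes, hence 3 irreducibles. Sum of squared dims 1 + 1 + 4 = 6 = |G|. Linear characters come from the abelianisation; the 2-dimensional irreps have character r^k -> 2*cos(2*pi*j*k/3), reflections -> 0.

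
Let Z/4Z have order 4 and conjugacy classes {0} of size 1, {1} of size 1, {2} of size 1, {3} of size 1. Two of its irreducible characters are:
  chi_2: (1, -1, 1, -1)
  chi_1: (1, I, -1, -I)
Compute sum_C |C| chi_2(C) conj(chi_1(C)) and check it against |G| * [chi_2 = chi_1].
Sum = 0; so <chi_2, chi_1> = 0 (distinct irreducibles are orthogonal).

Justification: Compute term by term over conjugacy classes (|C| * chi_2(C) * conj(chi_1(C))):
  1*(1)*conj(1) + 1*(-1)*conj(I) + 1*(1)*conj(-1) + 1*(-1)*conj(-I)
  = (1) + (I) + (-1) + (-I)
  = 0.
(Exp terms are combined using exp(i*s)*conj(exp(i*t)) = exp(i*(s-t)), and sums of them are collapsed using the identity that for every m > 1 the m distinct m-th roots of unity sum to 0, e.g. 1 + exp(2*I*pi/3) + exp(-2*I*pi/3) = 0.)
Dividing by |G| = 4 gives 0/4 = 0, matching the row-orthogonality relation <chi_2, chi_1> = [chi_2 = chi_1].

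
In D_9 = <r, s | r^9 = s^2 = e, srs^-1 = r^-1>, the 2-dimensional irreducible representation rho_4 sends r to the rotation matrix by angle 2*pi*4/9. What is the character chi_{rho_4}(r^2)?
chi_{rho_4}(r^2) = 2*cos(2*pi*4*2/9) = 2*cos(2*pi/9)

Details: rho_4(r^2) is rotation by angle 2*pi*4*2/9, whose trace is 2*cos(2*pi*4*2/9) = 2*cos(2*pi/9).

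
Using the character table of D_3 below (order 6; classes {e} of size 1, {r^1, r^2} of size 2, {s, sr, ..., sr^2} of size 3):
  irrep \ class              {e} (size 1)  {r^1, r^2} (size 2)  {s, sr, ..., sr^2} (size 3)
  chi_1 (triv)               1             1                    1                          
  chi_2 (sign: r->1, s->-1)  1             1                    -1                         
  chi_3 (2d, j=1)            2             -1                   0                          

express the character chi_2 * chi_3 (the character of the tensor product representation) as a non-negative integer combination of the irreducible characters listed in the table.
chi_2 tensor chi_3 = chi_3 (all other irreducibles have multiplicity 0).

Proof sketch: The character of a tensor product is the pointwise product (chi_2 * chi_3)(C) = chi_2(C) * chi_3(C):
  {e}: (1)*(2), {r^1, r^2}: (1)*(-1), {s, sr, ..., sr^2}: (-1)*(0)
so (chi_2 * chi_3) takes values
  {e} -> 2, {r^1, r^2} -> -1, {s, sr, ..., sr^2} -> 0.
Now take the inner product of this character with each irreducible chi from the table, <chi_2*chi_3, chi> = (1/6) sum_C |C| (chi_2*chi_3)(C) conj(chi(C)):
  <chi_2*chi_3, chi_1> = (1/6)[1*(2)*conj(1) + 2*(-1)*conj(1) + 3*(0)*conj(1)]
      = (1/6)[(2) + (-2) + (0)] = 0/6 = 0
  <chi_2*chi_3, chi_2> = (1/6)[1*(2)*conj(1) + 2*(-1)*conj(1) + 3*(0)*conj(-1)]
      = (1/6)[(2) + (-2) + (0)] = 0/6 = 0
  <chi_2*chi_3, chi_3> = (1/6)[1*(2)*conj(2) + 2*(-1)*conj(-1) + 3*(0)*conj(0)]
      = (1/6)[(4) + (2) + (0)] = 6/6 = 1
Hence the multiplicities are chi_3: 1. Dimension check: dim(chi_2)*dim(chi_3) = 1*2 = 2 and sum (mult * dim) = 1*2 = 2.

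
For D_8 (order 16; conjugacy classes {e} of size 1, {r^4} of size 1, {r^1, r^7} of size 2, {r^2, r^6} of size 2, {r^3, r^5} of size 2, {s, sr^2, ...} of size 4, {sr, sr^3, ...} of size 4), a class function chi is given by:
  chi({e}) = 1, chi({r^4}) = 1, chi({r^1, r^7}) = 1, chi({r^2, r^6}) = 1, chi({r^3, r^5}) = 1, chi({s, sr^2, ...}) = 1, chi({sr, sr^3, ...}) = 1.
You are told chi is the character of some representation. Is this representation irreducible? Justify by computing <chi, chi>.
Irreducible: <chi, chi> = 1.

Working: <chi, chi> = (1/|G|) sum_C |C| * |chi(C)|^2 = (1/16)[1*|1|^2 + 1*|1|^2 + 2*|1|^2 + 2*|1|^2 + 2*|1|^2 + 4*|1|^2 + 4*|1|^2]
  = (1/16)[(1) + (1) + (2) + (2) + (2) + (4) + (4)] = 16/16 = 1.
A character is irreducible iff <chi, chi> = 1, so this representation is irreducible.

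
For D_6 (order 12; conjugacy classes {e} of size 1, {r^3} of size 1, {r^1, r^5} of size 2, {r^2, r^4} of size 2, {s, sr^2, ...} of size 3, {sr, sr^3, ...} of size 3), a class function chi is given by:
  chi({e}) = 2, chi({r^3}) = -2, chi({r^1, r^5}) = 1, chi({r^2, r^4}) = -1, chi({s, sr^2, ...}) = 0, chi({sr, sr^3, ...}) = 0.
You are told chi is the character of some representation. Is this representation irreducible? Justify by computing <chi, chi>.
Irreducible: <chi, chi> = 1.

Working: <chi, chi> = (1/|G|) sum_C |C| * |chi(C)|^2 = (1/12)[1*|2|^2 + 1*|-2|^2 + 2*|1|^2 + 2*|-1|^2 + 3*|0|^2 + 3*|0|^2]
  = (1/12)[(4) + (4) + (2) + (2) + (0) + (0)] = 12/12 = 1.
A character is irreducible iff <chi, chi> = 1, so this representation is irreducible.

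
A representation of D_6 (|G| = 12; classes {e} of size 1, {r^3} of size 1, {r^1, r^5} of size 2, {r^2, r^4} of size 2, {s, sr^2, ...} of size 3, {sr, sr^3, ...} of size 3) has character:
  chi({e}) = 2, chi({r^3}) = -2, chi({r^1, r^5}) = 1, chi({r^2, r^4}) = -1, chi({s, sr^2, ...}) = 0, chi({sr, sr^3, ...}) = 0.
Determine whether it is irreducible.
Irreducible: <chi, chi> = 1.

Derivation: <chi, chi> = (1/|G|) sum_C |C| * |chi(C)|^2 = (1/12)[1*|2|^2 + 1*|-2|^2 + 2*|1|^2 + 2*|-1|^2 + 3*|0|^2 + 3*|0|^2]
  = (1/12)[(4) + (4) + (2) + (2) + (0) + (0)] = 12/12 = 1.
A character is irreducible iff <chi, chi> = 1, so this representation is irreducible.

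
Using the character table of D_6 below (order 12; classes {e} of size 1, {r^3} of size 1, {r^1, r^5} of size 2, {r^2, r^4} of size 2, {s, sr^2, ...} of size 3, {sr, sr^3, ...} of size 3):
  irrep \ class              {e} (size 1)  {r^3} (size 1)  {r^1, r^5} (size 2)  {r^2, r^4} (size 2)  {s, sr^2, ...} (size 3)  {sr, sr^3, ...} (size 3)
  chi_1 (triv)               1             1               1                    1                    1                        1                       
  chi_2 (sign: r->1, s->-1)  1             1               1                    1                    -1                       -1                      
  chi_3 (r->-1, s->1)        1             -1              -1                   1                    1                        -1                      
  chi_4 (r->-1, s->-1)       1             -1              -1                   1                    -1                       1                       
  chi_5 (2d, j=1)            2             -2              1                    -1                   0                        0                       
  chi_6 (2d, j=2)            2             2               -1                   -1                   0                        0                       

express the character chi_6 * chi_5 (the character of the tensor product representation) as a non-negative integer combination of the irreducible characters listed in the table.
chi_6 tensor chi_5 = chi_3 + chi_4 + chi_5 (all other irreducibles have multiplicity 0).

Why: The character of a tensor product is the pointwise product (chi_6 * chi_5)(C) = chi_6(C) * chi_5(C):
  {e}: (2)*(2), {r^3}: (2)*(-2), {r^1, r^5}: (-1)*(1), {r^2, r^4}: (-1)*(-1), {s, sr^2, ...}: (0)*(0), {sr, sr^3, ...}: (0)*(0)
so (chi_6 * chi_5) takes values
  {e} -> 4, {r^3} -> -4, {r^1, r^5} -> -1, {r^2, r^4} -> 1, {s, sr^2, ...} -> 0, {sr, sr^3, ...} -> 0.
Now take the inner product of this character with each irreducible chi from the table, <chi_6*chi_5, chi> = (1/12) sum_C |C| (chi_6*chi_5)(C) conj(chi(C)):
  <chi_6*chi_5, chi_1> = (1/12)[1*(4)*conj(1) + 1*(-4)*conj(1) + 2*(-1)*conj(1) + 2*(1)*conj(1) + 3*(0)*conj(1) + 3*(0)*conj(1)]
      = (1/12)[(4) + (-4) + (-2) + (2) + (0) + (0)] = 0/12 = 0
  <chi_6*chi_5, chi_2> = (1/12)[1*(4)*conj(1) + 1*(-4)*conj(1) + 2*(-1)*conj(1) + 2*(1)*conj(1) + 3*(0)*conj(-1) + 3*(0)*conj(-1)]
      = (1/12)[(4) + (-4) + (-2) + (2) + (0) + (0)] = 0/12 = 0
  <chi_6*chi_5, chi_3> = (1/12)[1*(4)*conj(1) + 1*(-4)*conj(-1) + 2*(-1)*conj(-1) + 2*(1)*conj(1) + 3*(0)*conj(1) + 3*(0)*conj(-1)]
      = (1/12)[(4) + (4) + (2) + (2) + (0) + (0)] = 12/12 = 1
  <chi_6*chi_5, chi_4> = (1/12)[1*(4)*conj(1) + 1*(-4)*conj(-1) + 2*(-1)*conj(-1) + 2*(1)*conj(1) + 3*(0)*conj(-1) + 3*(0)*conj(1)]
      = (1/12)[(4) + (4) + (2) + (2) + (0) + (0)] = 12/12 = 1
  <chi_6*chi_5, chi_5> = (1/12)[1*(4)*conj(2) + 1*(-4)*conj(-2) + 2*(-1)*conj(1) + 2*(1)*conj(-1) + 3*(0)*conj(0) + 3*(0)*conj(0)]
      = (1/12)[(8) + (8) + (-2) + (-2) + (0) + (0)] = 12/12 = 1
  <chi_6*chi_5, chi_6> = (1/12)[1*(4)*conj(2) + 1*(-4)*conj(2) + 2*(-1)*conj(-1) + 2*(1)*conj(-1) + 3*(0)*conj(0) + 3*(0)*conj(0)]
      = (1/12)[(8) + (-8) + (2) + (-2) + (0) + (0)] = 0/12 = 0
Hence the multiplicities are chi_3: 1, chi_4: 1, chi_5: 1. Dimension check: dim(chi_6)*dim(chi_5) = 2*2 = 4 and sum (mult * dim) = 1*1 + 1*1 + 1*2 = 4.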